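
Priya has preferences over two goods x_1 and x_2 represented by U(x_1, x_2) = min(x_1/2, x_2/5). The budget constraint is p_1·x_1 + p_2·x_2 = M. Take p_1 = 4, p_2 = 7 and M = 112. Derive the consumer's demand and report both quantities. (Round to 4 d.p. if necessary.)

Leontief preferences: the optimum is at the kink where x_1/2 = x_2/5, i.e. x_2 = (5/2)·x_1.
Budget: p_1·x_1 + p_2·(5/2)·x_1 = M, so (2·p_1 + 5·p_2)·x_1 = 2·M.
Demand: x_1*(p_1,p_2,M) = 2·M/(2·p_1 + 5·p_2), x_2* = 5·M/(2·p_1 + 5·p_2).
Here 2·4 + 5·7 = 43, giving x_1* = 5.2093 and x_2* = 13.0233.

x_1* = 5.2093, x_2* = 13.0233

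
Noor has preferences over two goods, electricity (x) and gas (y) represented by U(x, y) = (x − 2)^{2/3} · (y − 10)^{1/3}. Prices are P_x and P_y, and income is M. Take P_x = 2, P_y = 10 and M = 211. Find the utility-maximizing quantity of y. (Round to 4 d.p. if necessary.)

After buying the subsistence bundle (2, 10), a share 2/3 of the remaining income goes to x: x* = 2 + 2/3·(M − 2P_x − 10P_y)/P_x.
Discretionary income = 211 − 2·2 − 10·10 = 107; y* = 10 + 1/3·107/10 = 13.5667.

y* = 13.5667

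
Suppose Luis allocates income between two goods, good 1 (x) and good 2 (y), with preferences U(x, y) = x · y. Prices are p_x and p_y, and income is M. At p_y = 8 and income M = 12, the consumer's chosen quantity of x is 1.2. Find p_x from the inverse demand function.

p_x = 5

The MRS is y/x. Set MRS = p_x/p_y.
Rearranging, p_y·y = p_x·x. Substituting into the budget gives p_x·x·(1 + 1) = M.
Demand: x*(p_x,p_y,M) = 0.5·M/p_x and y* = 0.5·M/p_y.
Set x* = 1.2 in the demand function and solve for p_x: p_x = 5.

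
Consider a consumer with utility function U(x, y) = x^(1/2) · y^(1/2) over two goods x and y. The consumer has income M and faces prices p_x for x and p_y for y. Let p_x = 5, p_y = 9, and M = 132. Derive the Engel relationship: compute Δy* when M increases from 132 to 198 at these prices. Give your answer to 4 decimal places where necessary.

Δy* = 3.6667

MU_x/MU_y = (0.5·y)/(0.5·x); tangency sets this equal to p_x/p_y.
Rearranging, p_y·y = p_x·x. Substituting into the budget gives p_x·x·(1 + 1) = M.
Demand: x*(p_x,p_y,M) = 0.5·M/p_x and y* = 0.5·M/p_y.
At p_x=5, p_y=9, M=132: y* = 0.5·132/9 = 7.3333.
At M' = 198: y* = 11. Change: 11 − 7.3333 = 3.6667.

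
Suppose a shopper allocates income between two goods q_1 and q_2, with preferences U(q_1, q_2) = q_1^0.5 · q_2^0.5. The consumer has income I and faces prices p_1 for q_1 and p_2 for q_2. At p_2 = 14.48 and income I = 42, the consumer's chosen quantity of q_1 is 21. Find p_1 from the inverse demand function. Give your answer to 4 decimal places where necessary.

p_1 = 1

Tangency: MRS = q_2/q_1 = p_1/p_2.
Rearranging, p_2·q_2 = p_1·q_1. Substituting into the budget gives p_1·q_1·(1 + 1) = I.
Demand: q_1*(p_1,p_2,I) = 0.5·I/p_1 and q_2* = 0.5·I/p_2.
Set q_1* = 21 in the demand function and solve for p_1: p_1 = 1.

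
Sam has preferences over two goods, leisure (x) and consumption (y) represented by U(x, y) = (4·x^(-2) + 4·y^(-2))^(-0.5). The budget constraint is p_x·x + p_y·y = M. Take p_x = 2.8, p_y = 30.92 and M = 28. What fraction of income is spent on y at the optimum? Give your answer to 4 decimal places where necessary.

share on y = 0.8322

MU_x ∝ 4·x^(-3), MU_y ∝ 4·y^(-3), so MRS = (y/x)^(3) = p_x/p_y.
Solve for the ratio: y/x = [p_x/p_y]^(1/3).
Substitute y = (y/x)·x into the budget: x* = M/(p_x + p_y·(y/x)).
Numerically y/x = 0.449062, so x* = 28/(2.8 + 30.92·0.449062) = 1.6782 and y* = 0.449062·1.6782 = 0.7536.
Expenditure on y: 30.92·0.7536 = 23.3012; share = 0.8322.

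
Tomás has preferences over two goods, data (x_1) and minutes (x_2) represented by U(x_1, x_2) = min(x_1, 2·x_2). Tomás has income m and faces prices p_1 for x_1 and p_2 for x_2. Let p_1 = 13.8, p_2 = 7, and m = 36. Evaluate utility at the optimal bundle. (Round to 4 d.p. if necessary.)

V = 2.0809

Leontief preferences: the optimum is at the kink where x_1/2 = x_2/1, i.e. x_2 = (1/2)·x_1.
Budget: p_1·x_1 + p_2·(1/2)·x_1 = m, so (2·p_1 + p_2)·x_1 = 2·m.
Demand: x_1*(p_1,p_2,m) = 2·m/(2·p_1 + p_2), x_2* = m/(2·p_1 + p_2).
Here 2·13.8 + 7 = 34.6, giving x_1* = 2.0809 and x_2* = 1.0405.
Utility at the optimum: U(2.0809, 1.0405) = 2.0809.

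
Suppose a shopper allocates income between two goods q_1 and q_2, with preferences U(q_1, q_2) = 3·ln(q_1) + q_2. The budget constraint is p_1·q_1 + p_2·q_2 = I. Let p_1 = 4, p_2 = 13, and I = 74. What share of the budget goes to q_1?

Set MRS = p_1/p_2: (3/q_1)/1 = p_1/p_2.
So q_1*(p_1,p_2) = 3·p_2/p_1, independent of income; and q_2* = (I − 3·p_2)/p_2.
At the given prices: q_1* = 3·13/4 = 9.75, and q_2* = 2.6923.
Expenditure on q_1: 4·9.75 = 39; share = 0.527.

share on q_1 = 0.527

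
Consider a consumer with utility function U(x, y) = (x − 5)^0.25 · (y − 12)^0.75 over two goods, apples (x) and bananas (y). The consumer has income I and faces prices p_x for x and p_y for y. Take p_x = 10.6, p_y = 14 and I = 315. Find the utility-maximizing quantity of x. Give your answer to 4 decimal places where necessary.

Let x' = x−5, y' = y−12. MRS = (1/3)·y'/x' = p_x/p_y.
Substituting into the budget: x* = 5 + 0.25·(I − 5·p_x − 12·p_y)/p_x, and y* = 12 + 0.75·(…)/p_y.
Discretionary income = 315 − 5·10.6 − 12·14 = 94; x* = 5 + 0.25·94/10.6 = 7.217.

x* = 7.217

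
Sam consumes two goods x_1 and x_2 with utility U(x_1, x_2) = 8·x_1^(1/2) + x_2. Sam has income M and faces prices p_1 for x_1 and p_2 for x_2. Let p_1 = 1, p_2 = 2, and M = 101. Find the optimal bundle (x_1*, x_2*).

Utility is quasi-linear in x_2; the FOC for x_1 is 4/√x_1 = p_1/p_2.
Solve: √x_1 = 4·p_2/p_1, so x_1*(p_1,p_2) = (4·p_2/p_1)², and x_2* = (M − p_1·x_1*)/p_2.
Plugging in: x_1* = (4·2/1)² = 64, x_2* = 18.5.

x_1* = 64, x_2* = 18.5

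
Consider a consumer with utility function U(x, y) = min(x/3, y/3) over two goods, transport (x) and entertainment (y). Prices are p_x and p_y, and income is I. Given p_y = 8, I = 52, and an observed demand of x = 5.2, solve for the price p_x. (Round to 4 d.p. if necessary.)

With perfect complements, no substitution: consume in ratio x:y = 3:3.
Budget: p_x·x + p_y·x = I, so (3·p_x + 3·p_y)·x = 3·I.
Demand: x*(p_x,p_y,I) = 3·I/(3·p_x + 3·p_y), y* = 3·I/(3·p_x + 3·p_y).
Set x* = 5.2 in the demand function and solve for p_x: p_x = 2.

p_x = 2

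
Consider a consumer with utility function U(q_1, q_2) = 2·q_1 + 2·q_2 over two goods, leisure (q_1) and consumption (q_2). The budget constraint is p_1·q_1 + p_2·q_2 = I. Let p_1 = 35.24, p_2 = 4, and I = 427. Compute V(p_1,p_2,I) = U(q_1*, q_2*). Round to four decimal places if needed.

V = 213.5

Linear utility — the consumer picks whichever good has higher MU/price: 2/35.24 = 0.0568 vs 2/4 = 0.5.
q_2 gives more utility per dollar, so spend all income on q_2: q_2* = I/p_2, q_1* = 0.
Numerically: q_1* = 0, q_2* = 106.75.
Utility at the optimum: U(0, 106.75) = 213.5.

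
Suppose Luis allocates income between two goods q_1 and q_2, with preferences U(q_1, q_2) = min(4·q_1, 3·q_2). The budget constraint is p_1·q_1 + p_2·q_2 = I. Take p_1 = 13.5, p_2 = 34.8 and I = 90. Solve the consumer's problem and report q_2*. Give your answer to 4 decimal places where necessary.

With perfect complements, no substitution: consume in ratio q_1:q_2 = 3:4.
Budget: p_1·q_1 + p_2·(4/3)·q_1 = I, so (3·p_1 + 4·p_2)·q_1 = 3·I.
Demand: q_1*(p_1,p_2,I) = 3·I/(3·p_1 + 4·p_2), q_2* = 4·I/(3·p_1 + 4·p_2).
Here 3·13.5 + 4·34.8 = 179.7, giving q_2* = 2.0033.

q_2* = 2.0033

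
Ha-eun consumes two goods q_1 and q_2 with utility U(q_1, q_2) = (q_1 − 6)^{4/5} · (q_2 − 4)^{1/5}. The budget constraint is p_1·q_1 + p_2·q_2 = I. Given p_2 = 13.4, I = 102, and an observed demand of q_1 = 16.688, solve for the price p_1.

p_1 = 2.5

This is Cobb-Douglas in (q_1−6, q_2−4): tangency gives 0.8·p_2·(q_2−4) = 0.2·p_1·(q_1−6).
Substituting into the budget: q_1* = 6 + 0.8·(I − 6·p_1 − 4·p_2)/p_1, and q_2* = 4 + 0.2·(…)/p_2.
Set q_1* = 16.688 in the demand function and solve for p_1: p_1 = 2.5.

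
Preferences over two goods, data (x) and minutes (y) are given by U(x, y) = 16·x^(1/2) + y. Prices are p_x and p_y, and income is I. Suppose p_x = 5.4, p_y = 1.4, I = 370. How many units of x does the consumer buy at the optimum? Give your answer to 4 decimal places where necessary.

Solve: √x = 8·p_y/p_x, so x*(p_x,p_y) = (8·p_y/p_x)², and y* = (I − p_x·x*)/p_y.
Plugging in: x* = (8·1.4/5.4)² = 4.3018.

x* = 4.3018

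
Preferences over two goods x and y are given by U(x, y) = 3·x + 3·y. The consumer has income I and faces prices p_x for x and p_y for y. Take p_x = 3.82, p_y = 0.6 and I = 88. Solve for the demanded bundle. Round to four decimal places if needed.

Linear utility — the consumer picks whichever good has higher MU/price: 3/3.82 = 0.7853 vs 3/0.6 = 5.
y gives more utility per dollar, so spend all income on y: y* = I/p_y, x* = 0.
Numerically: x* = 0, y* = 146.6667.

x* = 0, y* = 146.6667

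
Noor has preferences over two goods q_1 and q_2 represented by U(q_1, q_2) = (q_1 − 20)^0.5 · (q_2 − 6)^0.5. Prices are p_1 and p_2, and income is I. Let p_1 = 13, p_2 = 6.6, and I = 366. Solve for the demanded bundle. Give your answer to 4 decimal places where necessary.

Let q_1' = q_1−20, q_2' = q_2−6. MRS = q_2'/q_1' = p_1/p_2.
Substituting into the budget: q_1* = 20 + 0.5·(I − 20·p_1 − 6·p_2)/p_1, and q_2* = 6 + 0.5·(…)/p_2.
Discretionary income = 366 − 20·13 − 6·6.6 = 66.4; q_1* = 20 + 0.5·66.4/13 = 22.5538; q_2* = 6 + 0.5·66.4/6.6 = 11.0303.

q_1* = 22.5538, q_2* = 11.0303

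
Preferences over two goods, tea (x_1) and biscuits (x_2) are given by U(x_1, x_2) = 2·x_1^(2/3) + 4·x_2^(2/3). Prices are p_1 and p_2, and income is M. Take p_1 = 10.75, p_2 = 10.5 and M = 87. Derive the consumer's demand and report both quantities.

MRS = MU_x_1/MU_x_2 = (1/2)·(x_2/x_1)^(1/3). Set equal to p_1/p_2.
Solve for the ratio: x_2/x_1 = [2·p_1/p_2]^(3).
Substitute x_2 = (x_2/x_1)·x_1 into the budget: x_1* = M/(p_1 + p_2·(x_2/x_1)).
Numerically x_2/x_1 = 8.585142, so x_1* = 87/(10.75 + 10.5·8.585142) = 0.8623 and x_2* = 8.585142·0.8623 = 7.4029.

x_1* = 0.8623, x_2* = 7.4029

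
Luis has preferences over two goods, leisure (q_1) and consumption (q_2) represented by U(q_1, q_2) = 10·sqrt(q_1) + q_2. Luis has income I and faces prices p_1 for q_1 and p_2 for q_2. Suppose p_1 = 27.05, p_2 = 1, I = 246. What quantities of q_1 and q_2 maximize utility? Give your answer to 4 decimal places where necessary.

MU_q_1 = 5/√q_1, MU_q_2 = 1. Tangency: 5/√q_1 = p_1/p_2.
Thus q_1* = (5·p_2/p_1)² — independent of I — with the rest of income spent on q_2.
Plugging in: q_1* = (5·1/27.05)² = 0.0342, q_2* = 245.0758.

q_1* = 0.0342, q_2* = 245.0758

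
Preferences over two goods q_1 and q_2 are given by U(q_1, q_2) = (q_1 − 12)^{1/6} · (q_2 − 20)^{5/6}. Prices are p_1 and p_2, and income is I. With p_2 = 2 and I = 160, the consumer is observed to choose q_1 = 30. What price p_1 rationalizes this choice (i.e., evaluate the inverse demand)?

p_1 = 1

MRS = (1/5)·(q_2−20)/(q_1−12). Tangency with p_1/p_2 gives q_2−20 = 5·(p_1/p_2)·(q_1−12).
After buying the subsistence bundle (12, 20), a share 1/6 of the remaining income goes to q_1: q_1* = 12 + 1/6·(I − 12p_1 − 20p_2)/p_1.
Set q_1* = 30 in the demand function and solve for p_1: p_1 = 1.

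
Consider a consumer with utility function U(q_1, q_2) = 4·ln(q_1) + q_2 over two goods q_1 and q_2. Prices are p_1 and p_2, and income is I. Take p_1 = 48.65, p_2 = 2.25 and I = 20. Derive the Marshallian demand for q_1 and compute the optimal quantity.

MU_q_1 = 4/q_1, MU_q_2 = 1. Tangency: 4/q_1 = p_1/p_2.
So q_1*(p_1,p_2) = 4·p_2/p_1, independent of income; and q_2* = (I − 4·p_2)/p_2.
At the given prices: q_1* = 4·2.25/48.65 = 0.185.

q_1* = 0.185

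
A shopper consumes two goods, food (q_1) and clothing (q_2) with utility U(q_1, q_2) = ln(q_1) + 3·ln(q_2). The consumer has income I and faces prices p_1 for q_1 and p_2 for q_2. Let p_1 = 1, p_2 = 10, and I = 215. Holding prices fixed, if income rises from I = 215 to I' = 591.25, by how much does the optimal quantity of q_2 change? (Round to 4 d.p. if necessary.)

MU_q_1/MU_q_2 = (q_2)/(3·q_1); tangency sets this equal to p_1/p_2.
So p_2·q_2 = 3·p_1·q_1; combined with the budget, a share 0.25 of income goes to q_1.
Demand: q_1*(p_1,p_2,I) = 0.25·I/p_1 and q_2* = 0.75·I/p_2.
At p_1=1, p_2=10, I=215: q_2* = 0.75·215/10 = 16.125.
At I' = 591.25: q_2* = 44.3438. Change: 44.3438 − 16.125 = 28.2188.

Δq_2* = 28.2188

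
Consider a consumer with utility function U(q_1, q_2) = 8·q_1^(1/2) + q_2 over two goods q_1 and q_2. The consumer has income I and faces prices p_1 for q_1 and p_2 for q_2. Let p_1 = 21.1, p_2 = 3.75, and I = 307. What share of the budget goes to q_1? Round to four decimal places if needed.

share on q_1 = 0.0347

Set MRS = p_1/p_2: 4·q_1^(−1/2) = p_1/p_2.
Solve: √q_1 = 4·p_2/p_1, so q_1*(p_1,p_2) = (4·p_2/p_1)², and q_2* = (I − p_1·q_1*)/p_2.
Plugging in: q_1* = (4·3.75/21.1)² = 0.5054, q_2* = 79.0231.
Expenditure on q_1: 21.1·0.5054 = 10.6635; share = 0.0347.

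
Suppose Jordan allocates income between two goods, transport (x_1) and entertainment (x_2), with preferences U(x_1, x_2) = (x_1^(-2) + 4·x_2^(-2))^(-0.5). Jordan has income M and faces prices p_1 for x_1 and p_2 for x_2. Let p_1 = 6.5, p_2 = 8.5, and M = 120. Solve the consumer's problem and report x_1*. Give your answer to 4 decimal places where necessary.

x_1* = 6.3699

From the CES first-order condition, (1/4)·(x_2/x_1)^(3) = p_1/p_2.
Solve for the ratio: x_2/x_1 = [4·p_1/p_2]^(1/3).
Substitute x_2 = (x_2/x_1)·x_1 into the budget: x_1* = M/(p_1 + p_2·(x_2/x_1)).
Numerically x_2/x_1 = 1.451615, so x_1* = 120/(6.5 + 8.5·1.451615) = 6.3699.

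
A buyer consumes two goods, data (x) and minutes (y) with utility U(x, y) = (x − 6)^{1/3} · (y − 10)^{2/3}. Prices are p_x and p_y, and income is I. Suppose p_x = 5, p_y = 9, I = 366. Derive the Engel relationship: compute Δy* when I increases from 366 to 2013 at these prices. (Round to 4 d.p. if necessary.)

This is Cobb-Douglas in (x−6, y−10): tangency gives 1/3·p_y·(y−10) = 2/3·p_x·(x−6).
Substituting into the budget: x* = 6 + 1/3·(I − 6·p_x − 10·p_y)/p_x, and y* = 10 + 2/3·(…)/p_y.
Discretionary income = 366 − 6·5 − 10·9 = 246; y* = 10 + 2/3·246/9 = 28.2222.
At I' = 2013: y* = 150.2222. Change: 150.2222 − 28.2222 = 122.

Δy* = 122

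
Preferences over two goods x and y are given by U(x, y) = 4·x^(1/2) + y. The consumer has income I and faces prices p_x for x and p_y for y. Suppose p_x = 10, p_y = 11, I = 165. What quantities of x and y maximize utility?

MU_x = 2/√x, MU_y = 1. Tangency: 2/√x = p_x/p_y.
Thus x* = (2·p_y/p_x)² — independent of I — with the rest of income spent on y.
Plugging in: x* = (2·11/10)² = 4.84, y* = 10.6.

x* = 4.84, y* = 10.6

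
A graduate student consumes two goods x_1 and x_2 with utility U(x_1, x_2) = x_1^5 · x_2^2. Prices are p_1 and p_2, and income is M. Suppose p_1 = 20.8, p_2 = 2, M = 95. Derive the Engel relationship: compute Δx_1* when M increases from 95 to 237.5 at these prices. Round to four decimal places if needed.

MU_x_1/MU_x_2 = (5·x_2)/(2·x_1); tangency sets this equal to p_1/p_2.
Rearranging, p_2·x_2 = (2/5)·p_1·x_1. Substituting into the budget gives p_1·x_1·(1 + (2/5)) = M.
Demand: x_1*(p_1,p_2,M) = 5/7·M/p_1 and x_2* = 2/7·M/p_2.
At p_1=20.8, p_2=2, M=95: x_1* = 5/7·95/20.8 = 3.2624.
At M' = 237.5: x_1* = 8.1559. Change: 8.1559 − 3.2624 = 4.8935.

Δx_1* = 4.8935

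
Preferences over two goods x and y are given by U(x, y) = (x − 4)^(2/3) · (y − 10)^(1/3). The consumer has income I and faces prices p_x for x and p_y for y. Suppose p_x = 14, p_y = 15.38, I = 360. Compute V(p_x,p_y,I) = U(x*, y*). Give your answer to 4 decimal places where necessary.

V = 5.5017

Substituting into the budget: x* = 4 + 2/3·(I − 4·p_x − 10·p_y)/p_x, and y* = 10 + 1/3·(…)/p_y.
Discretionary income = 360 − 4·14 − 10·15.38 = 150.2; x* = 4 + 2/3·150.2/14 = 11.1524; y* = 10 + 1/3·150.2/15.38 = 13.2553.
Utility at the optimum: U(11.1524, 13.2553) = 5.5017.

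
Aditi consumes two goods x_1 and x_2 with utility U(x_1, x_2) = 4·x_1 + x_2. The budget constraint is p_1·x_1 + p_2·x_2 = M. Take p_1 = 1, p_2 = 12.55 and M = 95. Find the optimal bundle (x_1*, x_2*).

x_1* = 95, x_2* = 0

Linear utility — the consumer picks whichever good has higher MU/price: 4/1 = 4 vs 1/12.55 = 0.0797.
x_1 gives more utility per dollar, so spend all income on x_1: x_1* = M/p_1, x_2* = 0.
Numerically: x_1* = 95, x_2* = 0.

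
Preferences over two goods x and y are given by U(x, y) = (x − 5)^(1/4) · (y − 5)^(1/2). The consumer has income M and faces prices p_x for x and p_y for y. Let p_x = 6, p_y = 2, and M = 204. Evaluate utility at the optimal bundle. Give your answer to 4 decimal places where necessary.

V = 12.8456

Let x' = x−5, y' = y−5. MRS = (1/2)·y'/x' = p_x/p_y.
Substituting into the budget: x* = 5 + 1/3·(M − 5·p_x − 5·p_y)/p_x, and y* = 5 + 2/3·(…)/p_y.
Discretionary income = 204 − 5·6 − 5·2 = 164; x* = 5 + 1/3·164/6 = 14.1111; y* = 5 + 2/3·164/2 = 59.6667.
Utility at the optimum: U(14.1111, 59.6667) = 12.8456.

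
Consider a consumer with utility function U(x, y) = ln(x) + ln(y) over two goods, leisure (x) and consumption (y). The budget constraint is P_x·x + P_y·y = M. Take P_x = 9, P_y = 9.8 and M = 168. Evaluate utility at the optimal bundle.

MU_x/MU_y = (y)/(x); tangency sets this equal to P_x/P_y.
So P_y·y = P_x·x; combined with the budget, a share 0.5 of income goes to x.
Demand: x*(P_x,P_y,M) = 0.5·M/P_x and y* = 0.5·M/P_y.
At P_x=9, P_y=9.8, M=168: x* = 0.5·168/9 = 9.3333, y* = 8.5714.
Utility at the optimum: U(9.3333, 8.5714) = 4.382.

V = 4.382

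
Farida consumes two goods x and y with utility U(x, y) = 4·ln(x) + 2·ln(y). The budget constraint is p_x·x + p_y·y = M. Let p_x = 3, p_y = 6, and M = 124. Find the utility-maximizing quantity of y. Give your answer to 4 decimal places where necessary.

MU_x/MU_y = (4·y)/(2·x); tangency sets this equal to p_x/p_y.
Rearranging, p_y·y = (1/2)·p_x·x. Substituting into the budget gives p_x·x·(1 + (1/2)) = M.
Demand: x*(p_x,p_y,M) = 2/3·M/p_x and y* = 1/3·M/p_y.
At p_x=3, p_y=6, M=124: y* = 1/3·124/6 = 6.8889.

y* = 6.8889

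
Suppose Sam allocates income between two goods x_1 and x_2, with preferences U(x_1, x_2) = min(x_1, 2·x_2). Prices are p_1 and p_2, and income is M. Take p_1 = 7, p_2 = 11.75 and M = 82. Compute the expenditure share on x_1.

share on x_1 = 0.5437

Leontief preferences: the optimum is at the kink where x_1/2 = x_2/1, i.e. x_2 = (1/2)·x_1.
Budget: p_1·x_1 + p_2·(1/2)·x_1 = M, so (2·p_1 + p_2)·x_1 = 2·M.
Demand: x_1*(p_1,p_2,M) = 2·M/(2·p_1 + p_2), x_2* = M/(2·p_1 + p_2).
Here 2·7 + 11.75 = 25.75, giving x_1* = 6.3689 and x_2* = 3.1845.
Expenditure on x_1: 7·6.3689 = 44.5825; share = 0.5437.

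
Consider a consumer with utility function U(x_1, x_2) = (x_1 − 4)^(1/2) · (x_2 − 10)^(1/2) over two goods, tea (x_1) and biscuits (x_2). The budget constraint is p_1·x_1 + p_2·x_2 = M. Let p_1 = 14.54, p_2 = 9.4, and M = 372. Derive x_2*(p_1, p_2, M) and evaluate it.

x_2* = 21.6936

Discretionary income = 372 − 4·14.54 − 10·9.4 = 219.84; x_2* = 10 + 0.5·219.84/9.4 = 21.6936.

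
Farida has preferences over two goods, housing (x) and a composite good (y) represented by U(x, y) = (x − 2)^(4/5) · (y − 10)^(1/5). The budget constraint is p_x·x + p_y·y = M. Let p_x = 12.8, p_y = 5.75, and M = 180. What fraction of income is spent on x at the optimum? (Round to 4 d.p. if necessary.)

share on x = 0.5729

Substituting into the budget: x* = 2 + 0.8·(M − 2·p_x − 10·p_y)/p_x, and y* = 10 + 0.2·(…)/p_y.
Discretionary income = 180 − 2·12.8 − 10·5.75 = 96.9; x* = 2 + 0.8·96.9/12.8 = 8.0563; y* = 10 + 0.2·96.9/5.75 = 13.3704.
Expenditure on x: 12.8·8.0563 = 103.12; share = 0.5729.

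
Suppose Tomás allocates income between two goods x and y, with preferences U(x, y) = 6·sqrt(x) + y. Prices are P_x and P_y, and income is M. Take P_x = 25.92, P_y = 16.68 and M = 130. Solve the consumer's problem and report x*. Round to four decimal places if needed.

Utility is quasi-linear in y; the FOC for x is 3/√x = P_x/P_y.
Solve: √x = 3·P_y/P_x, so x*(P_x,P_y) = (3·P_y/P_x)², and y* = (M − P_x·x*)/P_y.
Plugging in: x* = (3·16.68/25.92)² = 3.727.

x* = 3.727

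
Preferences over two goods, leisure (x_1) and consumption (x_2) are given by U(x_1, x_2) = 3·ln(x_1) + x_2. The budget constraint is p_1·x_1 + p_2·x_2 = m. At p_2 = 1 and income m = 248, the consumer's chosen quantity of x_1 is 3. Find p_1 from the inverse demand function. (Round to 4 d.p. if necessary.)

Set MRS = p_1/p_2: (3/x_1)/1 = p_1/p_2.
So x_1*(p_1,p_2) = 3·p_2/p_1, independent of income; and x_2* = (m − 3·p_2)/p_2.
Set x_1* = 3 in the demand function and solve for p_1: p_1 = 1.

p_1 = 1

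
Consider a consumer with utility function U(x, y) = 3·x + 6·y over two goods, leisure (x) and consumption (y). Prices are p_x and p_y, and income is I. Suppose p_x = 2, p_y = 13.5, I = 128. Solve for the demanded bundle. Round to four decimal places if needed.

x* = 64, y* = 0

x gives more utility per dollar, so spend all income on x: x* = I/p_x, y* = 0.
Numerically: x* = 64, y* = 0.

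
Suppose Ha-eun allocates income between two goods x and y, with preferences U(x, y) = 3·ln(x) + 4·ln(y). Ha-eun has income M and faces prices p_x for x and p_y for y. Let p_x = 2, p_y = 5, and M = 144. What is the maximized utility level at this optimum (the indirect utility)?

The MRS is (3/4)·y/x. Set MRS = p_x/p_y.
Rearranging, p_y·y = (4/3)·p_x·x. Substituting into the budget gives p_x·x·(1 + (4/3)) = M.
Demand: x*(p_x,p_y,M) = 3/7·M/p_x and y* = 4/7·M/p_y.
At p_x=2, p_y=5, M=144: x* = 3/7·144/2 = 30.8571, y* = 16.4571.
Utility at the optimum: U(30.8571, 16.4571) = 21.4911.

V = 21.4911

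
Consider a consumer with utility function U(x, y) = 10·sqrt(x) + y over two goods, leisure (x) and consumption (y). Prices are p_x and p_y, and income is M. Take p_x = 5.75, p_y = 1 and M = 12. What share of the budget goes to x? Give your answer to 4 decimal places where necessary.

MU_x = 5/√x, MU_y = 1. Tangency: 5/√x = p_x/p_y.
Thus x* = (5·p_y/p_x)² — independent of M — with the rest of income spent on y.
Plugging in: x* = (5·1/5.75)² = 0.7561, y* = 7.6522.
Expenditure on x: 5.75·0.7561 = 4.3478; share = 0.3623.

share on x = 0.3623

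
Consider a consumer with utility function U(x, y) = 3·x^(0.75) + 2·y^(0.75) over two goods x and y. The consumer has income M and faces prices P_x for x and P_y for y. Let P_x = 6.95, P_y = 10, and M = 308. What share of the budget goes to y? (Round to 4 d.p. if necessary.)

share on y = 0.0622

MU_x ∝ 3·x^(-0.25), MU_y ∝ 2·y^(-0.25), so MRS = (3/2)·(y/x)^(0.25) = P_x/P_y.
Hence y/x = ((2/3)·P_x/P_y)^(1/(0.25)), i.e. raised to the 4 power.
Substitute y = (y/x)·x into the budget: x* = M/(P_x + P_y·(y/x)).
Numerically y/x = 0.046087, so x* = 308/(6.95 + 10·0.046087) = 41.5606 and y* = 0.046087·41.5606 = 1.9154.
Expenditure on y: 10·1.9154 = 19.1538; share = 0.0622.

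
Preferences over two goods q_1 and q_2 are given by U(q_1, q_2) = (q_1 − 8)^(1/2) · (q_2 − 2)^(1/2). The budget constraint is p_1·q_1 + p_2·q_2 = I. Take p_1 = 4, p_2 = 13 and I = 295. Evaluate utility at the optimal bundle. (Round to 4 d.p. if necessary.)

MRS = (q_2−2)/(q_1−8). Tangency with p_1/p_2 gives q_2−2 = (p_1/p_2)·(q_1−8).
After buying the subsistence bundle (8, 2), a share 0.5 of the remaining income goes to q_1: q_1* = 8 + 0.5·(I − 8p_1 − 2p_2)/p_1.
Discretionary income = 295 − 8·4 − 2·13 = 237; q_1* = 8 + 0.5·237/4 = 37.625; q_2* = 2 + 0.5·237/13 = 11.1154.
Utility at the optimum: U(37.625, 11.1154) = 16.433.

V = 16.433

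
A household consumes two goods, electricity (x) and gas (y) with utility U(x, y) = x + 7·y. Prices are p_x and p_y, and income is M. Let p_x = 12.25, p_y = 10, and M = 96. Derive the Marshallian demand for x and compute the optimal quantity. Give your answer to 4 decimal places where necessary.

Perfect substitutes: compare marginal utility per dollar. 1/p_x vs 7/p_y → 0.0816 vs 0.7.
y gives more utility per dollar, so spend all income on y: y* = M/p_y, x* = 0.
Numerically: x* = 0, y* = 9.6.

x* = 0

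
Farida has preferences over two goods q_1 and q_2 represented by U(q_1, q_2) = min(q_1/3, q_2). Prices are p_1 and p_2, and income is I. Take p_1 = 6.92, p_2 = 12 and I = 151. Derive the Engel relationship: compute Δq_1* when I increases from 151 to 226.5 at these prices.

Δq_1* = 6.9139

Demand: q_1*(p_1,p_2,I) = 3·I/(3·p_1 + p_2), q_2* = I/(3·p_1 + p_2).
Here 3·6.92 + 12 = 32.76, giving q_1* = 13.8278.
At I' = 226.5: q_1* = 20.7418. Change: 20.7418 − 13.8278 = 6.9139.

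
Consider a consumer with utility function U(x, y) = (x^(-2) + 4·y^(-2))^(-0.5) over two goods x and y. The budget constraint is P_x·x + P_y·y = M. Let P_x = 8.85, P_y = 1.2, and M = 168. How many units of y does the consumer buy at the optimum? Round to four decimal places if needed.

From the CES first-order condition, (1/4)·(y/x)^(3) = P_x/P_y.
Hence y/x = (4·P_x/P_y)^(1/(3)), i.e. raised to the 1/3 power.
With the ratio pinned down, the budget gives x* = M/(P_x + P_y·(y/x)) and y* = (y/x)·x*.
Numerically y/x = 3.089873, so x* = 168/(8.85 + 1.2·3.089873) = 13.3781 and y* = 3.089873·13.3781 = 41.3366.

y* = 41.3366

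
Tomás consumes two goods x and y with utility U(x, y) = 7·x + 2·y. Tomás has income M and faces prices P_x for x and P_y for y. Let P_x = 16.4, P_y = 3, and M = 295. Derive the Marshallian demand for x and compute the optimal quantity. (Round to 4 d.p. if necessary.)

Numerically: x* = 0, y* = 98.3333.

x* = 0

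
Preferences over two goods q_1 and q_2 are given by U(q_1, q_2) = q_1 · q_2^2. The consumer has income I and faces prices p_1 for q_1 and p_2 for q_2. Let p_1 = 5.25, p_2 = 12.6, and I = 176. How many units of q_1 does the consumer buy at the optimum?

The MRS is (1/2)·q_2/q_1. Set MRS = p_1/p_2.
So p_2·q_2 = 2·p_1·q_1; combined with the budget, a share 1/3 of income goes to q_1.
Demand: q_1*(p_1,p_2,I) = 1/3·I/p_1 and q_2* = 2/3·I/p_2.
At p_1=5.25, p_2=12.6, I=176: q_1* = 1/3·176/5.25 = 11.1746.

q_1* = 11.1746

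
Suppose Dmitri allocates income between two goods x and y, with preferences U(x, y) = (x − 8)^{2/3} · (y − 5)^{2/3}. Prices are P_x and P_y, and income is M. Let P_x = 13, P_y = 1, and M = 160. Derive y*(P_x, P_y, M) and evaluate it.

y* = 30.5

Let x' = x−8, y' = y−5. MRS = y'/x' = P_x/P_y.
Substituting into the budget: x* = 8 + 0.5·(M − 8·P_x − 5·P_y)/P_x, and y* = 5 + 0.5·(…)/P_y.
Discretionary income = 160 − 8·13 − 5·1 = 51; y* = 5 + 0.5·51/1 = 30.5.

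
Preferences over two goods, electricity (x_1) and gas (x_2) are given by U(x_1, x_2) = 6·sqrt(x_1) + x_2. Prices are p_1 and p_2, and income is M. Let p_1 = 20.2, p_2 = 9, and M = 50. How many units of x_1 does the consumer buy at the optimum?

Utility is quasi-linear in x_2; the FOC for x_1 is 3/√x_1 = p_1/p_2.
Solve: √x_1 = 3·p_2/p_1, so x_1*(p_1,p_2) = (3·p_2/p_1)², and x_2* = (M − p_1·x_1*)/p_2.
Plugging in: x_1* = (3·9/20.2)² = 1.7866.

x_1* = 1.7866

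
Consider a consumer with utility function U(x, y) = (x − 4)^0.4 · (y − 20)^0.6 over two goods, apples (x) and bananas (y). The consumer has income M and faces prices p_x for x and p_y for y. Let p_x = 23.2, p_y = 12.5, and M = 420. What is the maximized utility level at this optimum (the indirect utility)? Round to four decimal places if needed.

V = 2.4603

This is Cobb-Douglas in (x−4, y−20): tangency gives 0.4·p_y·(y−20) = 0.6·p_x·(x−4).
Substituting into the budget: x* = 4 + 0.4·(M − 4·p_x − 20·p_y)/p_x, and y* = 20 + 0.6·(…)/p_y.
Discretionary income = 420 − 4·23.2 − 20·12.5 = 77.2; x* = 4 + 0.4·77.2/23.2 = 5.331; y* = 20 + 0.6·77.2/12.5 = 23.7056.
Utility at the optimum: U(5.331, 23.7056) = 2.4603.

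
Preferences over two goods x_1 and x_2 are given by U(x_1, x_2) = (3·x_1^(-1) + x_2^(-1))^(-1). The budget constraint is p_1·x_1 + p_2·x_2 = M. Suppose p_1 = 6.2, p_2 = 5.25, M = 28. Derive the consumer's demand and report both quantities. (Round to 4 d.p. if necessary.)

x_1* = 2.9493, x_2* = 1.8504

MRS = MU_x_1/MU_x_2 = 3·(x_2/x_1)^(2). Set equal to p_1/p_2.
Solve for the ratio: x_2/x_1 = [(1/3)·p_1/p_2]^(0.5).
Substitute x_2 = (x_2/x_1)·x_1 into the budget: x_1* = M/(p_1 + p_2·(x_2/x_1)).
Numerically x_2/x_1 = 0.627416, so x_1* = 28/(6.2 + 5.25·0.627416) = 2.9493 and x_2* = 0.627416·2.9493 = 1.8504.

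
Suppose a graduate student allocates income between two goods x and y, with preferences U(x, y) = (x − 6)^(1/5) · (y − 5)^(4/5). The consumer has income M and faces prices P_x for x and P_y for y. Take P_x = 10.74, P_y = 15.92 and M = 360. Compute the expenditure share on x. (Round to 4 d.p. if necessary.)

share on x = 0.299

MRS = (1/4)·(y−5)/(x−6). Tangency with P_x/P_y gives y−5 = 4·(P_x/P_y)·(x−6).
Substituting into the budget: x* = 6 + 0.2·(M − 6·P_x − 5·P_y)/P_x, and y* = 5 + 0.8·(…)/P_y.
Discretionary income = 360 − 6·10.74 − 5·15.92 = 215.96; x* = 6 + 0.2·215.96/10.74 = 10.0216; y* = 5 + 0.8·215.96/15.92 = 15.8523.
Expenditure on x: 10.74·10.0216 = 107.632; share = 0.299.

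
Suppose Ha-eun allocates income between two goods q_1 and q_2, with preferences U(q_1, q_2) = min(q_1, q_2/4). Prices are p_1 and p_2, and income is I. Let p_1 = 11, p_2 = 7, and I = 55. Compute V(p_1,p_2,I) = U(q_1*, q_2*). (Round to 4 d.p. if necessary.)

V = 1.4103

With perfect complements, no substitution: consume in ratio q_1:q_2 = 1:4.
Budget: p_1·q_1 + p_2·4·q_1 = I, so (p_1 + 4·p_2)·q_1 = I.
Demand: q_1*(p_1,p_2,I) = I/(p_1 + 4·p_2), q_2* = 4·I/(p_1 + 4·p_2).
Here 11 + 4·7 = 39, giving q_1* = 1.4103 and q_2* = 5.641.
Utility at the optimum: U(1.4103, 5.641) = 1.4103.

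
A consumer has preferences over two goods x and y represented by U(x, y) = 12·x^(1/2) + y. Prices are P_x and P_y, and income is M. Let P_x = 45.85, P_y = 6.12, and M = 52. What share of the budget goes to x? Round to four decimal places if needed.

share on x = 0.5655

MU_x = 6/√x, MU_y = 1. Tangency: 6/√x = P_x/P_y.
Solve: √x = 6·P_y/P_x, so x*(P_x,P_y) = (6·P_y/P_x)², and y* = (M − P_x·x*)/P_y.
Plugging in: x* = (6·6.12/45.85)² = 0.6414, y* = 3.6915.
Expenditure on x: 45.85·0.6414 = 29.408; share = 0.5655.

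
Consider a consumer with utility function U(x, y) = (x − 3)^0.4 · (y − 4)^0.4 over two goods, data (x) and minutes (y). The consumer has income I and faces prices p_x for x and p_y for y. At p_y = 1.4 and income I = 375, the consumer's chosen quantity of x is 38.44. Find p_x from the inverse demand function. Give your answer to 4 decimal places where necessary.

p_x = 5

This is Cobb-Douglas in (x−3, y−4): tangency gives 0.4·p_y·(y−4) = 0.4·p_x·(x−3).
After buying the subsistence bundle (3, 4), a share 0.5 of the remaining income goes to x: x* = 3 + 0.5·(I − 3p_x − 4p_y)/p_x.
Set x* = 38.44 in the demand function and solve for p_x: p_x = 5.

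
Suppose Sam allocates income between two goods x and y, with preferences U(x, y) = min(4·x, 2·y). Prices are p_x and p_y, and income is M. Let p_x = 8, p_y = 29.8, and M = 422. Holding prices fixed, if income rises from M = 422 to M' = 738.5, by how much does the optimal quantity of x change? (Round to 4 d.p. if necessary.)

Δx* = 4.682

Leontief preferences: the optimum is at the kink where x/2 = y/4, i.e. y = 2·x.
Budget: p_x·x + p_y·2·x = M, so (2·p_x + 4·p_y)·x = 2·M.
Demand: x*(p_x,p_y,M) = 2·M/(2·p_x + 4·p_y), y* = 4·M/(2·p_x + 4·p_y).
Here 2·8 + 4·29.8 = 135.2, giving x* = 6.2426.
At M' = 738.5: x* = 10.9246. Change: 10.9246 − 6.2426 = 4.682.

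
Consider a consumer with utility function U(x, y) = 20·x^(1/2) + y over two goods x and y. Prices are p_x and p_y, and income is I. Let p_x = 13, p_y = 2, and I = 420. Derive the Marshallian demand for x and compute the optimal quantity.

Set MRS = p_x/p_y: 10·x^(−1/2) = p_x/p_y.
Thus x* = (10·p_y/p_x)² — independent of I — with the rest of income spent on y.
Plugging in: x* = (10·2/13)² = 2.3669.

x* = 2.3669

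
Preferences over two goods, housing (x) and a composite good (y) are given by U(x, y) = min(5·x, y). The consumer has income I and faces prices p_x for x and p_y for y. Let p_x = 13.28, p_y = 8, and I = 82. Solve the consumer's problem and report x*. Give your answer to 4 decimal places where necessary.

Leontief preferences: the optimum is at the kink where x/1 = y/5, i.e. y = 5·x.
Budget: p_x·x + p_y·5·x = I, so (p_x + 5·p_y)·x = I.
Demand: x*(p_x,p_y,I) = I/(p_x + 5·p_y), y* = 5·I/(p_x + 5·p_y).
Here 13.28 + 5·8 = 53.28, giving x* = 1.539.

x* = 1.539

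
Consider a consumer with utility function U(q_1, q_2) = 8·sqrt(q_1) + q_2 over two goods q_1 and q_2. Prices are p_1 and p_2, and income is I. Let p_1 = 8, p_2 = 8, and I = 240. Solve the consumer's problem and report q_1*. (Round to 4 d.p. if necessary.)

Set MRS = p_1/p_2: 4·q_1^(−1/2) = p_1/p_2.
Solve: √q_1 = 4·p_2/p_1, so q_1*(p_1,p_2) = (4·p_2/p_1)², and q_2* = (I − p_1·q_1*)/p_2.
Plugging in: q_1* = (4·8/8)² = 16.

q_1* = 16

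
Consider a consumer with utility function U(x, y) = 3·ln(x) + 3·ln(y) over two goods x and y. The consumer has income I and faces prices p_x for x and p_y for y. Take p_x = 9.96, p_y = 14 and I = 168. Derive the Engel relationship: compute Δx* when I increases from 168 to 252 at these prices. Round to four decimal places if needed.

MU_x/MU_y = (3·y)/(3·x); tangency sets this equal to p_x/p_y.
Rearranging, p_y·y = p_x·x. Substituting into the budget gives p_x·x·(1 + 1) = I.
Demand: x*(p_x,p_y,I) = 0.5·I/p_x and y* = 0.5·I/p_y.
At p_x=9.96, p_y=14, I=168: x* = 0.5·168/9.96 = 8.4337.
At I' = 252: x* = 12.6506. Change: 12.6506 − 8.4337 = 4.2169.

Δx* = 4.2169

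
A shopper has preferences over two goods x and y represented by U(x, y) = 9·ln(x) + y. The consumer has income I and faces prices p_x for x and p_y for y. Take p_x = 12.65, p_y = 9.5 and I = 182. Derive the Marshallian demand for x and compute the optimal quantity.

x* = 6.7589

MU_x = 9/x, MU_y = 1. Tangency: 9/x = p_x/p_y.
So x*(p_x,p_y) = 9·p_y/p_x, independent of income; and y* = (I − 9·p_y)/p_y.
At the given prices: x* = 9·9.5/12.65 = 6.7589.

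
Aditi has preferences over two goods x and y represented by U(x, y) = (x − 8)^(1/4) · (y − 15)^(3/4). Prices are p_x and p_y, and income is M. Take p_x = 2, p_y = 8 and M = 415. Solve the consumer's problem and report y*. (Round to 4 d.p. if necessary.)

y* = 41.1562

This is Cobb-Douglas in (x−8, y−15): tangency gives 0.25·p_y·(y−15) = 0.75·p_x·(x−8).
Substituting into the budget: x* = 8 + 0.25·(M − 8·p_x − 15·p_y)/p_x, and y* = 15 + 0.75·(…)/p_y.
Discretionary income = 415 − 8·2 − 15·8 = 279; y* = 15 + 0.75·279/8 = 41.1562.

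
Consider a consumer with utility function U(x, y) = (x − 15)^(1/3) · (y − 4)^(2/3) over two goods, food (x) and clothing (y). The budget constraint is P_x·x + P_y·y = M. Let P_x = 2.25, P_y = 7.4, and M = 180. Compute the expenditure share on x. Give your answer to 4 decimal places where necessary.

Discretionary income = 180 − 15·2.25 − 4·7.4 = 116.65; x* = 15 + 1/3·116.65/2.25 = 32.2815; y* = 4 + 2/3·116.65/7.4 = 14.509.
Expenditure on x: 2.25·32.2815 = 72.6333; share = 0.4035.

share on x = 0.4035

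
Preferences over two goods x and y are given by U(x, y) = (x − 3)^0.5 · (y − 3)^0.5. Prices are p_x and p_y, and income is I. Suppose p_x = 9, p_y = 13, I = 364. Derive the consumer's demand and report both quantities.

x* = 19.5556, y* = 14.4615

After buying the subsistence bundle (3, 3), a share 0.5 of the remaining income goes to x: x* = 3 + 0.5·(I − 3p_x − 3p_y)/p_x.
Discretionary income = 364 − 3·9 − 3·13 = 298; x* = 3 + 0.5·298/9 = 19.5556; y* = 3 + 0.5·298/13 = 14.4615.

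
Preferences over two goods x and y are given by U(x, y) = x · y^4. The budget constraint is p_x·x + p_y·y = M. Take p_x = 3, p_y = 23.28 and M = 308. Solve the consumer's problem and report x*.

x* = 20.5333

MU_x/MU_y = (y)/(4·x); tangency sets this equal to p_x/p_y.
Rearranging, p_y·y = 4·p_x·x. Substituting into the budget gives p_x·x·(1 + 4) = M.
Demand: x*(p_x,p_y,M) = 0.2·M/p_x and y* = 0.8·M/p_y.
At p_x=3, p_y=23.28, M=308: x* = 0.2·308/3 = 20.5333.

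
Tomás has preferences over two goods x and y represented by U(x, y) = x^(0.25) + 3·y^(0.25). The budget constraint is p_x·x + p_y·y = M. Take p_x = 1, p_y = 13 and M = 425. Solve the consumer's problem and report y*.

y* = 21.1814

MU_x ∝ x^(-0.75), MU_y ∝ 3·y^(-0.75), so MRS = (1/3)·(y/x)^(0.75) = p_x/p_y.
Hence y/x = (3·p_x/p_y)^(1/(0.75)), i.e. raised to the 4/3 power.
With the ratio pinned down, the budget gives x* = M/(p_x + p_y·(y/x)) and y* = (y/x)·x*.
Numerically y/x = 0.141548, so x* = 425/(1 + 13·0.141548) = 149.6413 and y* = 0.141548·149.6413 = 21.1814.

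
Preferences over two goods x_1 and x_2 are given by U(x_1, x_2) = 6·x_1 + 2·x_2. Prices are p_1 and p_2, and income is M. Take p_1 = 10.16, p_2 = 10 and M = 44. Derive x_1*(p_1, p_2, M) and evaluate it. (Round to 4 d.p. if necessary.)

x_1* = 4.3307

Perfect substitutes: compare marginal utility per dollar. 6/p_1 vs 2/p_2 → 0.5906 vs 0.2.
x_1 gives more utility per dollar, so spend all income on x_1: x_1* = M/p_1, x_2* = 0.
Numerically: x_1* = 4.3307, x_2* = 0.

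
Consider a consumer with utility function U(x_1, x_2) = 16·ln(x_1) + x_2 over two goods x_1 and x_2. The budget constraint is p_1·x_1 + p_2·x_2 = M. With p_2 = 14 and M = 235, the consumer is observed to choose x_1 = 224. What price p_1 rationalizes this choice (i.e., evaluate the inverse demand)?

Set MRS = p_1/p_2: (16/x_1)/1 = p_1/p_2.
So x_1*(p_1,p_2) = 16·p_2/p_1, independent of income; and x_2* = (M − 16·p_2)/p_2.
Set x_1* = 224 in the demand function and solve for p_1: p_1 = 1.

p_1 = 1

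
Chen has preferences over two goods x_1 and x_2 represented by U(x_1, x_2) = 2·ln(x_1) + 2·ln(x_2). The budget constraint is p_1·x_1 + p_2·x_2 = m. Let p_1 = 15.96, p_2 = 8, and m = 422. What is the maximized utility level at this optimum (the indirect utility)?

Tangency: MRS = x_2/x_1 = p_1/p_2.
So 2·p_2·x_2 = 2·p_1·x_1; combined with the budget, a share 0.5 of income goes to x_1.
Demand: x_1*(p_1,p_2,m) = 0.5·m/p_1 and x_2* = 0.5·m/p_2.
At p_1=15.96, p_2=8, m=422: x_1* = 0.5·422/15.96 = 13.2206, x_2* = 26.375.
Utility at the optimum: U(13.2206, 26.375) = 11.7084.

V = 11.7084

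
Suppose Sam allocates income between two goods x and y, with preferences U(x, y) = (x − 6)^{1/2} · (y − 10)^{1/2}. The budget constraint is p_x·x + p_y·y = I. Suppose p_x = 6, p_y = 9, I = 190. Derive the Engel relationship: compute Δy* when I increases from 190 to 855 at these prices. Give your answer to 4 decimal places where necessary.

Δy* = 36.9444

After buying the subsistence bundle (6, 10), a share 0.5 of the remaining income goes to x: x* = 6 + 0.5·(I − 6p_x − 10p_y)/p_x.
Discretionary income = 190 − 6·6 − 10·9 = 64; y* = 10 + 0.5·64/9 = 13.5556.
At I' = 855: y* = 50.5. Change: 50.5 − 13.5556 = 36.9444.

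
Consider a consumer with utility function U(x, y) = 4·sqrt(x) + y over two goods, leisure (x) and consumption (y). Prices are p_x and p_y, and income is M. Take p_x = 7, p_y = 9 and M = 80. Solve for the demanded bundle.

x* = 6.6122, y* = 3.746

Solve: √x = 2·p_y/p_x, so x*(p_x,p_y) = (2·p_y/p_x)², and y* = (M − p_x·x*)/p_y.
Plugging in: x* = (2·9/7)² = 6.6122, y* = 3.746.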